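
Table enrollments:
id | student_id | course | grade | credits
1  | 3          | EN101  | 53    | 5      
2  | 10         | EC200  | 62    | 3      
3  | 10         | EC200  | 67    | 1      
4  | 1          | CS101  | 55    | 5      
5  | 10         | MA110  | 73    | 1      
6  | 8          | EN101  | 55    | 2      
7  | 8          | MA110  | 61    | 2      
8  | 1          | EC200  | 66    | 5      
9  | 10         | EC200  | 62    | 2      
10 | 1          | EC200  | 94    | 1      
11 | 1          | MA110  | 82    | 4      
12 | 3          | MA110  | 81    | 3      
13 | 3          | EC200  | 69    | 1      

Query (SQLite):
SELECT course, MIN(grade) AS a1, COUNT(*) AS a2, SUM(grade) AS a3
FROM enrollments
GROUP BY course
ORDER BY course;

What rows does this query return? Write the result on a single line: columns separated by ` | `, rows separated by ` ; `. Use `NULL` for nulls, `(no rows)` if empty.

Group enrollments by course.
Per group compute: MIN(grade), COUNT(*), SUM(grade).
  CS101: ids {4} → MIN(grade)=55, COUNT(*)=1, SUM(grade)=55
  EC200: ids {2, 3, 8, 9, 10, 13} → MIN(grade)=62, COUNT(*)=6, SUM(grade)=420
  EN101: ids {1, 6} → MIN(grade)=53, COUNT(*)=2, SUM(grade)=108
  MA110: ids {5, 7, 11, 12} → MIN(grade)=61, COUNT(*)=4, SUM(grade)=297

CS101 | 55 | 1 | 55 ; EC200 | 62 | 6 | 420 ; EN101 | 53 | 2 | 108 ; MA110 | 61 | 4 | 297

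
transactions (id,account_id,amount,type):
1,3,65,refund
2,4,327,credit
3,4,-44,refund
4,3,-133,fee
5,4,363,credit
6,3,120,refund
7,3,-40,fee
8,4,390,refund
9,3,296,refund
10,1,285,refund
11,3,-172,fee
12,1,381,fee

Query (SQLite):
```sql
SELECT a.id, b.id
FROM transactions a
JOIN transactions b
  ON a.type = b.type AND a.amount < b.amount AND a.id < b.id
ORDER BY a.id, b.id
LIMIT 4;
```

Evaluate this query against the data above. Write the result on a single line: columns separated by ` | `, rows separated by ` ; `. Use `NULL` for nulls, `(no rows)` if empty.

1 | 6 ; 1 | 8 ; 1 | 9 ; 1 | 10

Pairs (a,b) with same type, a.amount < b.amount, a.id < b.id.
type groups: credit:{2,5} fee:{4,7,11,12} refund:{1,3,6,8,9,10}
Ordered by (a.id, b.id); first 4.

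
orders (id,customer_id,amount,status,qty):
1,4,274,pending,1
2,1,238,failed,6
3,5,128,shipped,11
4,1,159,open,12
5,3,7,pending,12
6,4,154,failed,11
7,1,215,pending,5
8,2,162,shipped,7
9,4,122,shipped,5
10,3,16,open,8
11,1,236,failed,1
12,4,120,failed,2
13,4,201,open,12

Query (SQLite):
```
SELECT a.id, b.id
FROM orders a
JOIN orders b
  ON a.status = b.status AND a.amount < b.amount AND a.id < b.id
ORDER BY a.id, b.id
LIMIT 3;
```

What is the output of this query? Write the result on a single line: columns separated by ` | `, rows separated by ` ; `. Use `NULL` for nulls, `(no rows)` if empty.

3 | 8 ; 4 | 13 ; 5 | 7

Pairs (a,b) with same status, a.amount < b.amount, a.id < b.id.
status groups: failed:{2,6,11,12} open:{4,10,13} pending:{1,5,7} shipped:{3,8,9}
Ordered by (a.id, b.id); first 3.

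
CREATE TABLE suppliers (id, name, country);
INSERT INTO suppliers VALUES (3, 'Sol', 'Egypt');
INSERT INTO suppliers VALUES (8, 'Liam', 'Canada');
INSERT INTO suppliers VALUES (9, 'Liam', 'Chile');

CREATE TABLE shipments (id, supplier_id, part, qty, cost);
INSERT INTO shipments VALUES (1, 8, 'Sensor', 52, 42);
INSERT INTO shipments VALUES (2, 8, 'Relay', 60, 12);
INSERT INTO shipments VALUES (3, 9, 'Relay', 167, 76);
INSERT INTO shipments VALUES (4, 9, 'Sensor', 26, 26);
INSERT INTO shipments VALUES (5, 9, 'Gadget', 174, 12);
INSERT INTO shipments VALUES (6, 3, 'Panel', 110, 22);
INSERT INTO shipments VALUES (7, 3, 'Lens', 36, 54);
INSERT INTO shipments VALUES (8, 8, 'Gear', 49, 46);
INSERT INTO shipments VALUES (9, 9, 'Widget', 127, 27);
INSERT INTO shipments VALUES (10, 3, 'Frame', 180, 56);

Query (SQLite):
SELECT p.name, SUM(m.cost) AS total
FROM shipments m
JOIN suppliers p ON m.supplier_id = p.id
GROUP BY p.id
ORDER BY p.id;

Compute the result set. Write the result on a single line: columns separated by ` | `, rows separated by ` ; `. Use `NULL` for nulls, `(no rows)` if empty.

Sol | 132 ; Liam | 100 ; Liam | 141

Join each shipments row to its suppliers via supplier_id.
Group joined rows by suppliers.id; compute SUM(m.cost) per group.
  3: ids {6, 7, 10} → SUM(m.cost)=132
  8: ids {1, 2, 8} → SUM(m.cost)=100
  9: ids {3, 4, 5, 9} → SUM(m.cost)=141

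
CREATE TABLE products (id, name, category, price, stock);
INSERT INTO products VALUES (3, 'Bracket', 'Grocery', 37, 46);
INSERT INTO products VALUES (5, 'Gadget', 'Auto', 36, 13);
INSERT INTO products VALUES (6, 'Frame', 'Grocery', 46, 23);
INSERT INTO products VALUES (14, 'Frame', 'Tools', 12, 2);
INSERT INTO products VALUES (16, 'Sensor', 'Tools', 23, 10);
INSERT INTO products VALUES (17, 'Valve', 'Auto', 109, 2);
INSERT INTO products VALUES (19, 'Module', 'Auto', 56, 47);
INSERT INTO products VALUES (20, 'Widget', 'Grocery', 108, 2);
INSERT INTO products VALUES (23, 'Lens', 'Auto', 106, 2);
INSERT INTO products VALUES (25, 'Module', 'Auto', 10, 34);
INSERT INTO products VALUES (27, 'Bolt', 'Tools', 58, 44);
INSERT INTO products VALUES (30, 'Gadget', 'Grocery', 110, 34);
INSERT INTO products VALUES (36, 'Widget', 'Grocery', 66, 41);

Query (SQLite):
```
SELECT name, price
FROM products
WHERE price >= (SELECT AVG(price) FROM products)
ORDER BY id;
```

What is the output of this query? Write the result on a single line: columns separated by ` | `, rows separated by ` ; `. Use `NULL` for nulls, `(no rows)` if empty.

Scalar subquery: AVG(price) over all products rows = 59.769231 (≈; comparison uses full precision).
Keep rows where price >= that value.

Valve | 109 ; Widget | 108 ; Lens | 106 ; Gadget | 110 ; Widget | 66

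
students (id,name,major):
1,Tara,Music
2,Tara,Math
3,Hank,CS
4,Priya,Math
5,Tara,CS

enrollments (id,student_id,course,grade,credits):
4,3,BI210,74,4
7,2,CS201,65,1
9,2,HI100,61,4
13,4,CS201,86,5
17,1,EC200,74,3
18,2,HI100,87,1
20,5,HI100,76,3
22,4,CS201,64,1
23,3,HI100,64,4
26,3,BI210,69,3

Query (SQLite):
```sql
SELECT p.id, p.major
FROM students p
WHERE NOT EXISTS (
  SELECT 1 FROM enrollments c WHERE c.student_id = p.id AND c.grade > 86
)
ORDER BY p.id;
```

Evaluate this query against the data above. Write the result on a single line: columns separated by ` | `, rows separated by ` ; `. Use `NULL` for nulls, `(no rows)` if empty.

For each students row, check whether any enrollments with matching student_id has grade > 86.
Keep rows where that is false.

1 | Music ; 3 | CS ; 4 | Math ; 5 | CS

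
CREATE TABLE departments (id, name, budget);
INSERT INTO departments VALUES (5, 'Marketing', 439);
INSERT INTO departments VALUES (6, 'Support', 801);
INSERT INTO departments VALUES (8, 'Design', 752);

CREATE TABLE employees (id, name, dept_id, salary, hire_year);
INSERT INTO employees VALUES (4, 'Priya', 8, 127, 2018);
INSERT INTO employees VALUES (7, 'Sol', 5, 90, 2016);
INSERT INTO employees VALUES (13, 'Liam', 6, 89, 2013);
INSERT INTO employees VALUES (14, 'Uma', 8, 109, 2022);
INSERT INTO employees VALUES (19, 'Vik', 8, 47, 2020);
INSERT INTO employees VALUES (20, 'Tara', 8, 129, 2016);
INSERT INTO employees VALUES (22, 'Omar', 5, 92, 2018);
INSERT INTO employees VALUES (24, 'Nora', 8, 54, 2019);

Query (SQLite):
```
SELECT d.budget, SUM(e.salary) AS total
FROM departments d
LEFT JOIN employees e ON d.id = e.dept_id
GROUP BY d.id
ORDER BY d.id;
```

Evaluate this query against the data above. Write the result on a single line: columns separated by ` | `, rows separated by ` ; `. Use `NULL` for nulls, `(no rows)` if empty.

439 | 182 ; 801 | 89 ; 752 | 466

LEFT JOIN keeps every departments row; unmatched ones get NULL for employees columns.
Group by departments.id and compute SUM(e.salary). SUM over an all-NULL group is NULL.
  5: ids {7, 22} → SUM(e.salary)=182
  6: ids {13} → SUM(e.salary)=89
  8: ids {4, 14, 19, 20, 24} → SUM(e.salary)=466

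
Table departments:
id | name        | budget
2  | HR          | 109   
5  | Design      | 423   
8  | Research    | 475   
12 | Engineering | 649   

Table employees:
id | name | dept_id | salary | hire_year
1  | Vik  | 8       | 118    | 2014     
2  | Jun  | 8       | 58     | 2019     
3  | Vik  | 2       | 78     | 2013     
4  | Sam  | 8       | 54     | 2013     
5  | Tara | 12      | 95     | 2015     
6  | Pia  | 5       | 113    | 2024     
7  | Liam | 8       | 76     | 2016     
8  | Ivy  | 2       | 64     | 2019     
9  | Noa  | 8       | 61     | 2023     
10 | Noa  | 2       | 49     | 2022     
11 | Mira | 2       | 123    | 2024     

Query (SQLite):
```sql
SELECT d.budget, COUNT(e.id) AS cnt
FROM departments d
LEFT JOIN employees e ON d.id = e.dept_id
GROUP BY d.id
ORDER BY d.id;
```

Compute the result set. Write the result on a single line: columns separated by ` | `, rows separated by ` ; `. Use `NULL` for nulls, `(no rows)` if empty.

LEFT JOIN keeps every departments row; unmatched ones get NULL for employees columns.
Group by departments.id and compute COUNT(e.id). COUNT(col) of an all-NULL group is 0.
  2: ids {3, 8, 10, 11} → COUNT(e.id)=4
  5: ids {6} → COUNT(e.id)=1
  8: ids {1, 2, 4, 7, 9} → COUNT(e.id)=5
  12: ids {5} → COUNT(e.id)=1

109 | 4 ; 423 | 1 ; 475 | 5 ; 649 | 1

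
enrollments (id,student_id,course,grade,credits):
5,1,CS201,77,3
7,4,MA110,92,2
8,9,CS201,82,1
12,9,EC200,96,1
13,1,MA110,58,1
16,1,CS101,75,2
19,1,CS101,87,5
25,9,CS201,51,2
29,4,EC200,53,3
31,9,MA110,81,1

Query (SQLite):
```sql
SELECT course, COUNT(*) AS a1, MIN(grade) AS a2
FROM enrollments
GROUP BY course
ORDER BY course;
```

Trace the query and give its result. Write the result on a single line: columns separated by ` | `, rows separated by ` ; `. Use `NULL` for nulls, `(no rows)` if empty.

Group enrollments by course.
Per group compute: COUNT(*), MIN(grade).
  CS101: ids {16, 19} → COUNT(*)=2, MIN(grade)=75
  CS201: ids {5, 8, 25} → COUNT(*)=3, MIN(grade)=51
  EC200: ids {12, 29} → COUNT(*)=2, MIN(grade)=53
  MA110: ids {7, 13, 31} → COUNT(*)=3, MIN(grade)=58

CS101 | 2 | 75 ; CS201 | 3 | 51 ; EC200 | 2 | 53 ; MA110 | 3 | 58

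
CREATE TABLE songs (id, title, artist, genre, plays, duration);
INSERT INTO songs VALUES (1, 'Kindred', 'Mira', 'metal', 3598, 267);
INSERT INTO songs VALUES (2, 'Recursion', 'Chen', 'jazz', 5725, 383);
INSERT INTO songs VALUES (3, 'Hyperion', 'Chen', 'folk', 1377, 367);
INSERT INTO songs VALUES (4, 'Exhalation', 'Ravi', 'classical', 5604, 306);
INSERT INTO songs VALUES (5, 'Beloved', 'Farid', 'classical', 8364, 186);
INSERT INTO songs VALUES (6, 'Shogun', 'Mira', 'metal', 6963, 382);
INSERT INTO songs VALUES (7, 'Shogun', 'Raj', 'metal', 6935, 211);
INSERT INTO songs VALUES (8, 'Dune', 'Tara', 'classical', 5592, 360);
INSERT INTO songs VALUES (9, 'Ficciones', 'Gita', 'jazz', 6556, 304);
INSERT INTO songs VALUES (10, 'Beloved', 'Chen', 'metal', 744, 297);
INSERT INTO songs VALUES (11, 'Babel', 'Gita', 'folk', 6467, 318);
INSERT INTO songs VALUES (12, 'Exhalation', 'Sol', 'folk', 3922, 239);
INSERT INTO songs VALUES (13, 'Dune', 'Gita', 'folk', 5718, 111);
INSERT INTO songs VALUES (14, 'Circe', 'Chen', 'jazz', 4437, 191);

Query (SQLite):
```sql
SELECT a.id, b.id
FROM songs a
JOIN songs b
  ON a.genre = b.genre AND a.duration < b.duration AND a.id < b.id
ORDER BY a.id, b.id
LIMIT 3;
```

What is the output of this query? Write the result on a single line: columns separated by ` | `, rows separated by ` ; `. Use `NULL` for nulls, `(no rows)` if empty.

1 | 6 ; 1 | 10 ; 4 | 8

Pairs (a,b) with same genre, a.duration < b.duration, a.id < b.id.
genre groups: classical:{4,5,8} folk:{3,11,12,13} jazz:{2,9,14} metal:{1,6,7,10}
Ordered by (a.id, b.id); first 3.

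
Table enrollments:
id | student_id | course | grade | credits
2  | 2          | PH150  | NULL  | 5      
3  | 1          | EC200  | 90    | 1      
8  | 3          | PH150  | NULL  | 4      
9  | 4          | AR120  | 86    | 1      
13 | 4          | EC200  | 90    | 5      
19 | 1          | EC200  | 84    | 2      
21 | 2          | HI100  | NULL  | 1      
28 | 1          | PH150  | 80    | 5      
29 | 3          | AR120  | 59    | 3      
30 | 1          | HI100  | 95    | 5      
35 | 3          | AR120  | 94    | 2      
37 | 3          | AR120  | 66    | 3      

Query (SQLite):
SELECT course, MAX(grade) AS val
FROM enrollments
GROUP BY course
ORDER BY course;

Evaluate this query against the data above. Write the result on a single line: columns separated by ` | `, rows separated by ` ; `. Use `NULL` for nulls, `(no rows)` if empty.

AR120 | 94 ; EC200 | 90 ; HI100 | 95 ; PH150 | 80

Partition enrollments by course; compute MAX(grade) within each group.
  AR120: ids {9, 29, 35, 37} → MAX(grade)=94
  EC200: ids {3, 13, 19} → MAX(grade)=90
  HI100: ids {21, 30} → MAX(grade)=95
  PH150: ids {2, 8, 28} → MAX(grade)=80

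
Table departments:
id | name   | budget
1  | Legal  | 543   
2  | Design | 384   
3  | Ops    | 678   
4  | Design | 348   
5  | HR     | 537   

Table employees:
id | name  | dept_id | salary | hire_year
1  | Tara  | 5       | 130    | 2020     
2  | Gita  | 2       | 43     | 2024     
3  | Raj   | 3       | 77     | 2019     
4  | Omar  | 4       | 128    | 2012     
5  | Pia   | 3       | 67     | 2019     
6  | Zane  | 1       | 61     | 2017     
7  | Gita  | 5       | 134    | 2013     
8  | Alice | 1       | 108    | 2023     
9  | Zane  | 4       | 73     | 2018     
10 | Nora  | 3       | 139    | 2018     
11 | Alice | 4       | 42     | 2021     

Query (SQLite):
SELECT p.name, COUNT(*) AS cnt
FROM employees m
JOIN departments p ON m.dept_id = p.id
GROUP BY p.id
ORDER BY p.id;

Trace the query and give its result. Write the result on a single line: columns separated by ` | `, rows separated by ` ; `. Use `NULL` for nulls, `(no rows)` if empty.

Join each employees row to its departments via dept_id.
Group joined rows by departments.id; compute COUNT(*) per group.
  1: ids {6, 8} → COUNT(*)=2
  2: ids {2} → COUNT(*)=1
  3: ids {3, 5, 10} → COUNT(*)=3
  4: ids {4, 9, 11} → COUNT(*)=3
  5: ids {1, 7} → COUNT(*)=2

Legal | 2 ; Design | 1 ; Ops | 3 ; Design | 3 ; HR | 2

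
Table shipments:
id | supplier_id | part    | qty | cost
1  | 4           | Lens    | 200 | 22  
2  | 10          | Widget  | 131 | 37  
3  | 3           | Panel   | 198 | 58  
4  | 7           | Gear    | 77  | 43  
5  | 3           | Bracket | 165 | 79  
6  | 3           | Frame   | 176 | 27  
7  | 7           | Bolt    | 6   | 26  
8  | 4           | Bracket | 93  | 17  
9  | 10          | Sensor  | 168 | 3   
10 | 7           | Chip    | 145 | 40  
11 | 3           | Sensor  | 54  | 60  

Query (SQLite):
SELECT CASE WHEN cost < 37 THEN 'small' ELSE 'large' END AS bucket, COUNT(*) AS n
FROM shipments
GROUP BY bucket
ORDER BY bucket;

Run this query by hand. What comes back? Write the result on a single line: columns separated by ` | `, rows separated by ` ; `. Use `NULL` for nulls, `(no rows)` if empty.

large | 6 ; small | 5

Bucket rows by cost < 37 → 'small' else 'large'; count each bucket.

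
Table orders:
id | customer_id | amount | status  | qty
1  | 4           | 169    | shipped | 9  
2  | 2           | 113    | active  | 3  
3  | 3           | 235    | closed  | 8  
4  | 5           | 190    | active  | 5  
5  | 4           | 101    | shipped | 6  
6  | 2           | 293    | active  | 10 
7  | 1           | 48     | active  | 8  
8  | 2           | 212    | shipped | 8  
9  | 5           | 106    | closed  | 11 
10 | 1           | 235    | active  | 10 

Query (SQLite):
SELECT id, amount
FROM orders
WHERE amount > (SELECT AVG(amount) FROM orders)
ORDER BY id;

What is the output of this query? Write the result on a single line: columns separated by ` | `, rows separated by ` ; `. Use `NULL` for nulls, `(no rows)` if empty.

3 | 235 ; 4 | 190 ; 6 | 293 ; 8 | 212 ; 10 | 235

Scalar subquery: AVG(amount) over all orders rows = 170.2.
Keep rows where amount > that value.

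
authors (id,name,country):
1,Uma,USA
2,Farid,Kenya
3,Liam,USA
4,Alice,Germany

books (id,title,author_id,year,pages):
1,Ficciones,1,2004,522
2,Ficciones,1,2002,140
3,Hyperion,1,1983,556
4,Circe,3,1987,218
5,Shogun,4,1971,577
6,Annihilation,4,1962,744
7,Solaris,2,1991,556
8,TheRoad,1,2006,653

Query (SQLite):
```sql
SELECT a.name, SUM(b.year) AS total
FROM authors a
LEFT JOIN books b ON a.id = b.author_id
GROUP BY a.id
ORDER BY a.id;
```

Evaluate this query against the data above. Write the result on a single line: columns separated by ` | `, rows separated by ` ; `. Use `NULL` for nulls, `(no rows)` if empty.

Uma | 7995 ; Farid | 1991 ; Liam | 1987 ; Alice | 3933

LEFT JOIN keeps every authors row; unmatched ones get NULL for books columns.
Group by authors.id and compute SUM(b.year). SUM over an all-NULL group is NULL.
  1: ids {1, 2, 3, 8} → SUM(b.year)=7995
  2: ids {7} → SUM(b.year)=1991
  3: ids {4} → SUM(b.year)=1987
  4: ids {5, 6} → SUM(b.year)=3933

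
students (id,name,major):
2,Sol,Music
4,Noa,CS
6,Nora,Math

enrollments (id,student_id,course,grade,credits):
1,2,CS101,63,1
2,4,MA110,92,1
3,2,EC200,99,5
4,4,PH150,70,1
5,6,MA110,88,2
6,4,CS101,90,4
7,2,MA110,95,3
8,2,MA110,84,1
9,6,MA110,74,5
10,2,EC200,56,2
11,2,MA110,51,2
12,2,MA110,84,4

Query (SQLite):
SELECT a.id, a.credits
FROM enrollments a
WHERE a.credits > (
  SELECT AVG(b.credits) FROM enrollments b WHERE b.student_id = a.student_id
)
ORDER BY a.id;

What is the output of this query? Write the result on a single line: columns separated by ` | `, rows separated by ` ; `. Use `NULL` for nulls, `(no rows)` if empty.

3 | 5 ; 6 | 4 ; 7 | 3 ; 9 | 5 ; 12 | 4

For each enrollments row a, compute AVG(credits) over rows sharing a.student_id.
Keep row a if a.credits > that per-group AVG.
  student_id=2: AVG(credits) = 2.571429
  student_id=4: AVG(credits) = 2.0
  student_id=6: AVG(credits) = 3.5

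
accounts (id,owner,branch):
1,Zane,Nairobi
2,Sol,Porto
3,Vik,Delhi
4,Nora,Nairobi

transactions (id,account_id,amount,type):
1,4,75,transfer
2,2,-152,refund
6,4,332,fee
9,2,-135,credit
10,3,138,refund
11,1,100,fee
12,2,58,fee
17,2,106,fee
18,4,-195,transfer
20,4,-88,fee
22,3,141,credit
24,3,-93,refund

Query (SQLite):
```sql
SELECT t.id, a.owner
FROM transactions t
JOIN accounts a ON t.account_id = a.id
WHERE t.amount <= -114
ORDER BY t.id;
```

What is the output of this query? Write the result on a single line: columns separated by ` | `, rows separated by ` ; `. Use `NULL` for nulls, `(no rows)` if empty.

2 | Sol ; 9 | Sol ; 18 | Nora

Each transactions row matches the accounts row where account_id = accounts.id.
Then keep rows with t.amount <= -114.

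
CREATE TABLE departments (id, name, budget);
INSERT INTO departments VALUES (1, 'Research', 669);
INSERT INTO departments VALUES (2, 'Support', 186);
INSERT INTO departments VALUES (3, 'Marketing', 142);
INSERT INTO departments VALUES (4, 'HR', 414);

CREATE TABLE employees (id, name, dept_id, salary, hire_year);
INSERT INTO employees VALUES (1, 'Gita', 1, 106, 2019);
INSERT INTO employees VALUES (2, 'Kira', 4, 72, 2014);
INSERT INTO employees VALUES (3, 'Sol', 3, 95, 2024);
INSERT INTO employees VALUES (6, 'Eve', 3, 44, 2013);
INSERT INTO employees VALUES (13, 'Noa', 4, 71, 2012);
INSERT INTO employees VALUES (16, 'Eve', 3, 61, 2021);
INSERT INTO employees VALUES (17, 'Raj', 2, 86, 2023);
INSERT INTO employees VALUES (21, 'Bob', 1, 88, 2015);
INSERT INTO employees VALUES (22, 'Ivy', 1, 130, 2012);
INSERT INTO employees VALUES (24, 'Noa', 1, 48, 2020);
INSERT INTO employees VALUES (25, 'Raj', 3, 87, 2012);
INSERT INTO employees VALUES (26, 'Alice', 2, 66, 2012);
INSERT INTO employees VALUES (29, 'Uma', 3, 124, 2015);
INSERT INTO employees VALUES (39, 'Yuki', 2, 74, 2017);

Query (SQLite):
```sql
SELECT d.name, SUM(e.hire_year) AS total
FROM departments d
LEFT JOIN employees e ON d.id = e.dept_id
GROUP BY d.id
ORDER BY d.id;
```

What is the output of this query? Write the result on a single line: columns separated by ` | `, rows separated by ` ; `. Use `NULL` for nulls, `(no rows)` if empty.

LEFT JOIN keeps every departments row; unmatched ones get NULL for employees columns.
Group by departments.id and compute SUM(e.hire_year). SUM over an all-NULL group is NULL.
  1: ids {1, 21, 22, 24} → SUM(e.hire_year)=8066
  2: ids {17, 26, 39} → SUM(e.hire_year)=6052
  3: ids {3, 6, 16, 25, 29} → SUM(e.hire_year)=10085
  4: ids {2, 13} → SUM(e.hire_year)=4026

Research | 8066 ; Support | 6052 ; Marketing | 10085 ; HR | 4026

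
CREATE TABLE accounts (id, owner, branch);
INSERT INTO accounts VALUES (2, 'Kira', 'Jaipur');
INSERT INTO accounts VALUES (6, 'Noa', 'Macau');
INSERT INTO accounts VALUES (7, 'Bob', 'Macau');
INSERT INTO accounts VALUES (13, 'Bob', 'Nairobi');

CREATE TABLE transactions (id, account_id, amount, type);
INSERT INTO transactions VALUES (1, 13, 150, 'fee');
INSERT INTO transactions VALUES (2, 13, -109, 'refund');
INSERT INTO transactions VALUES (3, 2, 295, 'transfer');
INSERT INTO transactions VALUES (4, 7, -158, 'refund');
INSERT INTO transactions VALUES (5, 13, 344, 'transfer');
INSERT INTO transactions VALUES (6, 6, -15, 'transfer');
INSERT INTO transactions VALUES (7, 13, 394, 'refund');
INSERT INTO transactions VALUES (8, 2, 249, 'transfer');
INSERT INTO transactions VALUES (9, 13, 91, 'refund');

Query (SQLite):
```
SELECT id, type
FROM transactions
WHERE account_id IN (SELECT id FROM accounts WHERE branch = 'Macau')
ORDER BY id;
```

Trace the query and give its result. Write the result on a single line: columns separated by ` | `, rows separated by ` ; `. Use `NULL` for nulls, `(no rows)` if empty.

4 | refund ; 6 | transfer

Inner query: accounts.id where branch = 'Macau'.
Outer: keep transactions rows whose account_id is in that set.
Inner query → {6, 7}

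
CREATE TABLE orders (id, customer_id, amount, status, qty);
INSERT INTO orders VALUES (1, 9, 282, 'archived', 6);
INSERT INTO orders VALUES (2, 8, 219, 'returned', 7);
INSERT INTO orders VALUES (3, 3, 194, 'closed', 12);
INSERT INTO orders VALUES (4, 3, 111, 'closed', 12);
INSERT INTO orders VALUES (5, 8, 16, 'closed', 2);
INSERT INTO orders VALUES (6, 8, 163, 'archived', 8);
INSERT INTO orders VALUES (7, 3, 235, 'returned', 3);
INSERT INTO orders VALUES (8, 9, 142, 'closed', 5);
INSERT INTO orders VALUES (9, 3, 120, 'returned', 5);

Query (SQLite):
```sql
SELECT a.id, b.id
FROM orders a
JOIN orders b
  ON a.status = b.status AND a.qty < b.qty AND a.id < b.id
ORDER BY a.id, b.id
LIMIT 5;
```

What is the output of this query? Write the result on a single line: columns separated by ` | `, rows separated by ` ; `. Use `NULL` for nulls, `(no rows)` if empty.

1 | 6 ; 5 | 8 ; 7 | 9

Pairs (a,b) with same status, a.qty < b.qty, a.id < b.id.
status groups: archived:{1,6} closed:{3,4,5,8} returned:{2,7,9}
Ordered by (a.id, b.id); first 5.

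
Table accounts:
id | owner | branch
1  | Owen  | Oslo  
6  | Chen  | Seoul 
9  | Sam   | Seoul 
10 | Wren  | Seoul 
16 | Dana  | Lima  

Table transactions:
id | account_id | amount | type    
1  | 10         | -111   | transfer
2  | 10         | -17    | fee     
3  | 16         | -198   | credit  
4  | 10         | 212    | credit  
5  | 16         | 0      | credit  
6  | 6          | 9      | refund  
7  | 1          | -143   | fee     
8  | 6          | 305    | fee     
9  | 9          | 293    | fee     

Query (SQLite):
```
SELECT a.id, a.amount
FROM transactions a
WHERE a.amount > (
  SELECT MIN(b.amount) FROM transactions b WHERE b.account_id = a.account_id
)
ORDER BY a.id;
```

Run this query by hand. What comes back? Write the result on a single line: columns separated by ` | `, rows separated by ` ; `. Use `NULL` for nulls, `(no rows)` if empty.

2 | -17 ; 4 | 212 ; 5 | 0 ; 8 | 305

For each transactions row a, compute MIN(amount) over rows sharing a.account_id.
Keep row a if a.amount > that per-group MIN.
  account_id=1: MIN(amount) = -143
  account_id=6: MIN(amount) = 9
  account_id=9: MIN(amount) = 293
  account_id=10: MIN(amount) = -111
  account_id=16: MIN(amount) = -198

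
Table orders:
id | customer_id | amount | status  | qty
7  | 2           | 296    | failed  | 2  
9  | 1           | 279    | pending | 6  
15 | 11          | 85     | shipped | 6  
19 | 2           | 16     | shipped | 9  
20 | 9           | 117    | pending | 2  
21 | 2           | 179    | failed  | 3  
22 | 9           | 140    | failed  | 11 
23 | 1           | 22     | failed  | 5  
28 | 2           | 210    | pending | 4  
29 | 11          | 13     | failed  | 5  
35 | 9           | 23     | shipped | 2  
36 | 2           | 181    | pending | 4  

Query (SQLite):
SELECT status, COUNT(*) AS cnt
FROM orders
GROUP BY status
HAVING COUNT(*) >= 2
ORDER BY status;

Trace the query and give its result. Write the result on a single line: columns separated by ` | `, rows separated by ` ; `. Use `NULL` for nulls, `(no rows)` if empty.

Partition orders by status; compute COUNT(*) within each group.
HAVING: keep groups with count ≥ 2.
  failed: ids {7, 21, 22, 23, 29} → COUNT(*)=5
  pending: ids {9, 20, 28, 36} → COUNT(*)=4
  shipped: ids {15, 19, 35} → COUNT(*)=3

failed | 5 ; pending | 4 ; shipped | 3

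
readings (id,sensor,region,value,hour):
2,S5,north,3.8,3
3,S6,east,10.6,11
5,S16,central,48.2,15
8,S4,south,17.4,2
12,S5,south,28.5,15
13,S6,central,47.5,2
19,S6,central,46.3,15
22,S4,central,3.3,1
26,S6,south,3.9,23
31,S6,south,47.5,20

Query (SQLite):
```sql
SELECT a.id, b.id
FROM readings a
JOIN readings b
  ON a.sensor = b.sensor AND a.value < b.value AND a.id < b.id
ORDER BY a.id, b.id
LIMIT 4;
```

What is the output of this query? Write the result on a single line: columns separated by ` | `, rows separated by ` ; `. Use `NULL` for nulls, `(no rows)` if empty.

2 | 12 ; 3 | 13 ; 3 | 19 ; 3 | 31

Pairs (a,b) with same sensor, a.value < b.value, a.id < b.id.
sensor groups: S16:{5} S4:{8,22} S5:{2,12} S6:{3,13,19,26,31}
Ordered by (a.id, b.id); first 4.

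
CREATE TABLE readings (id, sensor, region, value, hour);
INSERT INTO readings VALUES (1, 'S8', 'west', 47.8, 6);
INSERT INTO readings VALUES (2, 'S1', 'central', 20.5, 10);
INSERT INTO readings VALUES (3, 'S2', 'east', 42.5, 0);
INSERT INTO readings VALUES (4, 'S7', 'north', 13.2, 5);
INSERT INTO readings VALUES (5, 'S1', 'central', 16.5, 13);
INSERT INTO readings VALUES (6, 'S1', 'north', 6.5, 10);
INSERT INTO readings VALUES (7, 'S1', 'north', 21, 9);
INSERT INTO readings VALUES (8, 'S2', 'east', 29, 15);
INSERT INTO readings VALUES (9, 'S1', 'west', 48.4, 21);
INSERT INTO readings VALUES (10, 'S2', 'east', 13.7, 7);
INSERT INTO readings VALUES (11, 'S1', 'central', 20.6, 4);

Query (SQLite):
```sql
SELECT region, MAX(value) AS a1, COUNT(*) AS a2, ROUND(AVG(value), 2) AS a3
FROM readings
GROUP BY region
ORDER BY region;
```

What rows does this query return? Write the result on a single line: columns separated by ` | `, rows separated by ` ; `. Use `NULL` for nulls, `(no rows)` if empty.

central | 20.6 | 3 | 19.2 ; east | 42.5 | 3 | 28.4 ; north | 21 | 3 | 13.57 ; west | 48.4 | 2 | 48.1

Group readings by region.
Per group compute: MAX(value), COUNT(*), ROUND(AVG(value), 2).
  central: ids {2, 5, 11} → MAX(value)=20.6, COUNT(*)=3, ROUND(AVG(value), 2)=19.2
  east: ids {3, 8, 10} → MAX(value)=42.5, COUNT(*)=3, ROUND(AVG(value), 2)=28.4
  north: ids {4, 6, 7} → MAX(value)=21, COUNT(*)=3, ROUND(AVG(value), 2)=13.57
  west: ids {1, 9} → MAX(value)=48.4, COUNT(*)=2, ROUND(AVG(value), 2)=48.1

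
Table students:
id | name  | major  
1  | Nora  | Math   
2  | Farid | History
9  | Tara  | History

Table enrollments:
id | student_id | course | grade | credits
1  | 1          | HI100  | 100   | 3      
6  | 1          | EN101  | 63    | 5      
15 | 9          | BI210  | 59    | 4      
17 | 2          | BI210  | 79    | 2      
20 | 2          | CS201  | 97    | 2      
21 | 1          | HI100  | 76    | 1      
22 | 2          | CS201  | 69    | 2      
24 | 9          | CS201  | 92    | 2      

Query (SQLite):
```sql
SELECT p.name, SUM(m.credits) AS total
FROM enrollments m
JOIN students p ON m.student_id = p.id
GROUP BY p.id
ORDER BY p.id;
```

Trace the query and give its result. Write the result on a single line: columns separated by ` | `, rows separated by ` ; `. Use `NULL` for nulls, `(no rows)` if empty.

Nora | 9 ; Farid | 6 ; Tara | 6

Join each enrollments row to its students via student_id.
Group joined rows by students.id; compute SUM(m.credits) per group.
  1: ids {1, 6, 21} → SUM(m.credits)=9
  2: ids {17, 20, 22} → SUM(m.credits)=6
  9: ids {15, 24} → SUM(m.credits)=6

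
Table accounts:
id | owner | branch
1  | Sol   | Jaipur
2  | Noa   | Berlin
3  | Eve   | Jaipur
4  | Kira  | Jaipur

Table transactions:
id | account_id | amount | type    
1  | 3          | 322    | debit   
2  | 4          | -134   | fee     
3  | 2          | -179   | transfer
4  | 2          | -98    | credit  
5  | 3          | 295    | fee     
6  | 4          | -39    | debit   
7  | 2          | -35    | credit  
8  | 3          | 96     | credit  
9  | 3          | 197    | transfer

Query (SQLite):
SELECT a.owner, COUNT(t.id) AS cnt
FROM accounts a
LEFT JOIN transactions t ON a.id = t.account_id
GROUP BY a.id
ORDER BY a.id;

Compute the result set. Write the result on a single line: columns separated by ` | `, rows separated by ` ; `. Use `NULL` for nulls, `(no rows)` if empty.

LEFT JOIN keeps every accounts row; unmatched ones get NULL for transactions columns.
Group by accounts.id and compute COUNT(t.id). COUNT(col) of an all-NULL group is 0.
  1: ids {—} → COUNT(t.id)=0
  2: ids {3, 4, 7} → COUNT(t.id)=3
  3: ids {1, 5, 8, 9} → COUNT(t.id)=4
  4: ids {2, 6} → COUNT(t.id)=2

Sol | 0 ; Noa | 3 ; Eve | 4 ; Kira | 2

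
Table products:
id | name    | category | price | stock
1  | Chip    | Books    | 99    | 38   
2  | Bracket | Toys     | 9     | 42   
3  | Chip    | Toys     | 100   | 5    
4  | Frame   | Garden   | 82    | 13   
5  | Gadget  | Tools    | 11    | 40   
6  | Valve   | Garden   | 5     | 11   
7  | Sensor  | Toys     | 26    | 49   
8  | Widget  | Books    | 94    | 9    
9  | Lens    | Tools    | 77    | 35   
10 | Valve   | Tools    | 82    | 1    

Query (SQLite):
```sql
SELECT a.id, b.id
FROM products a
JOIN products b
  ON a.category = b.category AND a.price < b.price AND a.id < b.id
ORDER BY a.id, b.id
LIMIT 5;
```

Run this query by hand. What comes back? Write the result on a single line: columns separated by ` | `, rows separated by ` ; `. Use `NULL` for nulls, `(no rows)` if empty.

Pairs (a,b) with same category, a.price < b.price, a.id < b.id.
category groups: Books:{1,8} Garden:{4,6} Tools:{5,9,10} Toys:{2,3,7}
Ordered by (a.id, b.id); first 5.

2 | 3 ; 2 | 7 ; 5 | 9 ; 5 | 10 ; 9 | 10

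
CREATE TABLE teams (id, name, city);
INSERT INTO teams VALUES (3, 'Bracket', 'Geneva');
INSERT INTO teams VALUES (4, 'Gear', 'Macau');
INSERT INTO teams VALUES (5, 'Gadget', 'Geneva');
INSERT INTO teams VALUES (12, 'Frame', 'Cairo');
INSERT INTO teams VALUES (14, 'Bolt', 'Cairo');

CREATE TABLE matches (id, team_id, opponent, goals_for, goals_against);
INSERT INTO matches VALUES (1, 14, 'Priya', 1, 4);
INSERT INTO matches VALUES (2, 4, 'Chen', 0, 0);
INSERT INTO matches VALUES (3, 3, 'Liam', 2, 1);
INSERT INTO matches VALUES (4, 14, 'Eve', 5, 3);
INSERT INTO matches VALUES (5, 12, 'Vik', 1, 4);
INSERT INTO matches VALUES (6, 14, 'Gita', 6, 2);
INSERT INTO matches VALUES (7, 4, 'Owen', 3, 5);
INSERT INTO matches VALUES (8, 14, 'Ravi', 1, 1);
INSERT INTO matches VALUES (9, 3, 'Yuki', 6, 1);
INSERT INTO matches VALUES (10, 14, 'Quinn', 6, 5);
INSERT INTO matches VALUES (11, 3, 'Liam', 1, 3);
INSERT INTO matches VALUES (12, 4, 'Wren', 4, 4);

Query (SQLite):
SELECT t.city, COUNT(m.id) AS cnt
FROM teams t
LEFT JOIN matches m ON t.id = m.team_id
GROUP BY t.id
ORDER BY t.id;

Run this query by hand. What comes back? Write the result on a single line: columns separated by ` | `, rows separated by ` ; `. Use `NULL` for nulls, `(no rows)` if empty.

Geneva | 3 ; Macau | 3 ; Geneva | 0 ; Cairo | 1 ; Cairo | 5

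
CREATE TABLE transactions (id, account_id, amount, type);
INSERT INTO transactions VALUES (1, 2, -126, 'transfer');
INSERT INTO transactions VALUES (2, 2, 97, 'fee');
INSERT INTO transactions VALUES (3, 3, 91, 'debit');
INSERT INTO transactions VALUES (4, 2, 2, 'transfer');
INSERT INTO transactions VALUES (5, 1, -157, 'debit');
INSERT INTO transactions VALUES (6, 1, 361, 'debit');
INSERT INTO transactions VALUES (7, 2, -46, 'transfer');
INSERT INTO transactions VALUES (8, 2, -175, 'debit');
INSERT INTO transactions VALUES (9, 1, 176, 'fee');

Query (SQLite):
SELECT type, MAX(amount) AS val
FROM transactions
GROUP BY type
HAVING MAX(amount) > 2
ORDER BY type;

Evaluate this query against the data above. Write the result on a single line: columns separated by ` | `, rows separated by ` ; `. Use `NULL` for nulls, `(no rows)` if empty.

debit | 361 ; fee | 176

Partition transactions by type; compute MAX(amount) within each group.
HAVING: keep groups where MAX(amount) > 2.
  debit: ids {3, 5, 6, 8} → MAX(amount)=361
  fee: ids {2, 9} → MAX(amount)=176
  transfer: ids {1, 4, 7} → MAX(amount)=2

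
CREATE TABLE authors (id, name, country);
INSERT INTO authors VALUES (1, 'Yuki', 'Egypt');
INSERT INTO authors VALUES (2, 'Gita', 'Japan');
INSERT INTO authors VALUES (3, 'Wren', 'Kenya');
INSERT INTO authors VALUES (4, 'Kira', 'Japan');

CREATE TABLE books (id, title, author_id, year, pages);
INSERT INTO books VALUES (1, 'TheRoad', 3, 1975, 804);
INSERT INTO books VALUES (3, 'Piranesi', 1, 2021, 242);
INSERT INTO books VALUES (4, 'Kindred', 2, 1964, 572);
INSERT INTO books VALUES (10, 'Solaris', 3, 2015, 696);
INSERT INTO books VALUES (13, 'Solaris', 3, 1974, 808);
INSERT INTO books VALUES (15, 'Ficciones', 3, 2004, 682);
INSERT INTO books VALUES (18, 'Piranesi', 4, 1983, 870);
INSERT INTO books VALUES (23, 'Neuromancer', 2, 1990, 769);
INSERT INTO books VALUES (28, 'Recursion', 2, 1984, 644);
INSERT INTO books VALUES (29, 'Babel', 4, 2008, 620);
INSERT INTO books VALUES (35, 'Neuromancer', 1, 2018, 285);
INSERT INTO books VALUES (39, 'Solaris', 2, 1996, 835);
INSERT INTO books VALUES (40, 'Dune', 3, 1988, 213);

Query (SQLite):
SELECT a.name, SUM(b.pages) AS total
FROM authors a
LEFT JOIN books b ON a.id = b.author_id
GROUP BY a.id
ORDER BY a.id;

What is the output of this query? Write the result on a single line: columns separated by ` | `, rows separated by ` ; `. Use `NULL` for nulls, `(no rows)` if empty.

Yuki | 527 ; Gita | 2820 ; Wren | 3203 ; Kira | 1490

LEFT JOIN keeps every authors row; unmatched ones get NULL for books columns.
Group by authors.id and compute SUM(b.pages). SUM over an all-NULL group is NULL.
  1: ids {3, 35} → SUM(b.pages)=527
  2: ids {4, 23, 28, 39} → SUM(b.pages)=2820
  3: ids {1, 10, 13, 15, 40} → SUM(b.pages)=3203
  4: ids {18, 29} → SUM(b.pages)=1490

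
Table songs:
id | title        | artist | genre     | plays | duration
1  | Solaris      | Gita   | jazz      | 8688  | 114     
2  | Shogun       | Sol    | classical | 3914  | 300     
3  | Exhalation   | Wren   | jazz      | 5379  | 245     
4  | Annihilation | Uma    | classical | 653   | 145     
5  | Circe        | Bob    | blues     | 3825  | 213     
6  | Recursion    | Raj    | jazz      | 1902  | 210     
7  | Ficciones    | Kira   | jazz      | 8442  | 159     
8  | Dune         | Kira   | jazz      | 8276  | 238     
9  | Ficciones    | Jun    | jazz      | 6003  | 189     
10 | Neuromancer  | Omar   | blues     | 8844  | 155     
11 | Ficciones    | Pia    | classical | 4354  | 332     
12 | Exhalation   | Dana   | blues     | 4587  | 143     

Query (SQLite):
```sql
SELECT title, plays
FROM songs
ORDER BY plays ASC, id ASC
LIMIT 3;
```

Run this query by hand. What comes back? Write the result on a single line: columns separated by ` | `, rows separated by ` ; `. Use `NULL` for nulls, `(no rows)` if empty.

Annihilation | 653 ; Recursion | 1902 ; Circe | 3825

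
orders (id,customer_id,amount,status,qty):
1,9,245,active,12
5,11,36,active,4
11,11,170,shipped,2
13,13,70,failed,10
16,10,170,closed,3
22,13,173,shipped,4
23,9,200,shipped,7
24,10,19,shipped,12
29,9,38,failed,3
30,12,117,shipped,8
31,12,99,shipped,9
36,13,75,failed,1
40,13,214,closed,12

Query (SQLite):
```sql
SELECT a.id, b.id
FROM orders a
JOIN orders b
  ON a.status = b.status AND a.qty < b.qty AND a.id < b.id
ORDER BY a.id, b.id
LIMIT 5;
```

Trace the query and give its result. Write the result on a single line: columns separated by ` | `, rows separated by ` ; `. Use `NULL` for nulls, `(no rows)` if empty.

11 | 22 ; 11 | 23 ; 11 | 24 ; 11 | 30 ; 11 | 31

Pairs (a,b) with same status, a.qty < b.qty, a.id < b.id.
status groups: active:{1,5} closed:{16,40} failed:{13,29,36} shipped:{11,22,23,24,30,31}
Ordered by (a.id, b.id); first 5.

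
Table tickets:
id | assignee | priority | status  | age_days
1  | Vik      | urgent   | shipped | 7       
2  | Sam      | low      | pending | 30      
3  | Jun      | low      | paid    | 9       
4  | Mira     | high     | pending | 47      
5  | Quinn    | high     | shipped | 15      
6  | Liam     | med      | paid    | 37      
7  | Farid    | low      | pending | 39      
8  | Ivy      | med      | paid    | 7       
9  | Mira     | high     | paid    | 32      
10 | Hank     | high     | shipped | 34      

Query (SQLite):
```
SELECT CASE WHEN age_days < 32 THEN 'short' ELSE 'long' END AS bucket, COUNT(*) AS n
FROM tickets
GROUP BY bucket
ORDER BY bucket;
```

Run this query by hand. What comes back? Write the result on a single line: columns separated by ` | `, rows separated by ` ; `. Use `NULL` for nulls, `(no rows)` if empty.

long | 5 ; short | 5

Bucket rows by age_days < 32 → 'short' else 'long'; count each bucket.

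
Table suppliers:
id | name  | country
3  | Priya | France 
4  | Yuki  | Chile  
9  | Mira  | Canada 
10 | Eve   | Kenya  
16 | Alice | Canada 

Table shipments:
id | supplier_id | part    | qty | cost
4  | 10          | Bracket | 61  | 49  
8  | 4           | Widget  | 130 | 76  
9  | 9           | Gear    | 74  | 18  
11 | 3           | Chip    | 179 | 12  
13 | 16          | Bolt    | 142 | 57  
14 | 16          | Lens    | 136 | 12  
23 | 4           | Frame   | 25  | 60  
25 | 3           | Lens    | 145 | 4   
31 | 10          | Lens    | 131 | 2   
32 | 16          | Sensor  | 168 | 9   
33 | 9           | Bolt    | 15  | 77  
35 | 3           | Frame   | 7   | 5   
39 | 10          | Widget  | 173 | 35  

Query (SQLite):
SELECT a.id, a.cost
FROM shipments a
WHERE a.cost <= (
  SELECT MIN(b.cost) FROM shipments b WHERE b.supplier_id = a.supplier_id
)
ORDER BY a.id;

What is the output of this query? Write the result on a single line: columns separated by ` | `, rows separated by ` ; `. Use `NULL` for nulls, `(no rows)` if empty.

9 | 18 ; 23 | 60 ; 25 | 4 ; 31 | 2 ; 32 | 9

For each shipments row a, compute MIN(cost) over rows sharing a.supplier_id.
Keep row a if a.cost <= that per-group MIN.
  supplier_id=3: MIN(cost) = 4
  supplier_id=4: MIN(cost) = 60
  supplier_id=9: MIN(cost) = 18
  supplier_id=10: MIN(cost) = 2
  supplier_id=16: MIN(cost) = 9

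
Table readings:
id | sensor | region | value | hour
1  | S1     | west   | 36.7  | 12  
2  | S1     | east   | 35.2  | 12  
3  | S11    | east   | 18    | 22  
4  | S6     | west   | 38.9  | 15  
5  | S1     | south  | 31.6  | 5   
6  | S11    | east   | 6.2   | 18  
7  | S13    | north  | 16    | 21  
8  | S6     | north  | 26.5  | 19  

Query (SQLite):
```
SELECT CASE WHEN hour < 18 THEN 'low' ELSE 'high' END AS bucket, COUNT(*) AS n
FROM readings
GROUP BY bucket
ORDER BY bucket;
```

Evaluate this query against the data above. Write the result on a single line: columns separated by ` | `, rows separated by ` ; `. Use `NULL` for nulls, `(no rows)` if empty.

high | 4 ; low | 4

Bucket rows by hour < 18 → 'low' else 'high'; count each bucket.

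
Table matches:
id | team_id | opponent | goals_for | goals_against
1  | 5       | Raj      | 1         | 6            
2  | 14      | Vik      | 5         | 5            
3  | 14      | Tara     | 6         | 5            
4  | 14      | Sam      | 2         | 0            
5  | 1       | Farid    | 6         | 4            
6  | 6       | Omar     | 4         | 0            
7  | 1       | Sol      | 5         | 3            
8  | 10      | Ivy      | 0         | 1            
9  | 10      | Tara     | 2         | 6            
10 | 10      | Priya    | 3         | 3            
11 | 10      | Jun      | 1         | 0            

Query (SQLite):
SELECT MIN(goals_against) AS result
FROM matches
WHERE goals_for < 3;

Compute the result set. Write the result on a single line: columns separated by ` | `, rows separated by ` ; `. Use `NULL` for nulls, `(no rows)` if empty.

0

Rows where goals_for < 3 → goals_against values: [6, 0, 1, 6, 0].
MIN of non-NULL values = 0.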